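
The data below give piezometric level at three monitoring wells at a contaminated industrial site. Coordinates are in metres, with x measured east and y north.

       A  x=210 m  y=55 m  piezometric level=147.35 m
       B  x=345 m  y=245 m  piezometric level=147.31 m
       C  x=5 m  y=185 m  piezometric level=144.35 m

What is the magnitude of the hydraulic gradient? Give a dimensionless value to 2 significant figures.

Taking A as reference: B−A = (135, 190, -0.04); C−A = (-205, 130, -3.00).
Solve a·Δx + b·Δy = Δh: det = 135·130 − (-205)·190 = 56500.
∂h/∂x = [(-0.04)·130 − (-3.00)·190] / 56500 = +0.009996
∂h/∂y = [135·(-3.00) − (-205)·(-0.04)] / 56500 = -0.007313
|∇h| = √(0.009996² + -0.007313²) = 0.01239

0.012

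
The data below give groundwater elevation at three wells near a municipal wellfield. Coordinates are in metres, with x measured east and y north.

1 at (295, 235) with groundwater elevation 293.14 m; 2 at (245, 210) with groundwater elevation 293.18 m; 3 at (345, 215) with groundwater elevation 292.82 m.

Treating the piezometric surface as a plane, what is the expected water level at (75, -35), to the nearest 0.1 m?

292.3 m

With h = a·x + b·y + c and 1 as origin, the differences give:
  (-50)·a + (-25)·b = +0.04
  50·a + (-20)·b = -0.32
Eliminate b (×(-20) and ×(-25), subtract): 2250·a = -8.800 → a = ∂h/∂x = -0.003911
Back-substitute: b = ∂h/∂y = +0.006222.
h(75, -35) = 293.14 + (-0.003911)·(-220) + (+0.006222)·(-270) = 293.14 +0.860 -1.680 = 292.320 m.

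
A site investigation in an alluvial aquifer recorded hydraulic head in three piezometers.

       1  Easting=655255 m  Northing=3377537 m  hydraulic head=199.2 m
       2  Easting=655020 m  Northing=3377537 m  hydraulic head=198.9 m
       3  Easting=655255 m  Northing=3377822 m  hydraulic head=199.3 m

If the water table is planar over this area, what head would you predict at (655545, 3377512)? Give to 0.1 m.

199.6 m

∂h/∂x = (198.9 − 199.2) / (655020 − 655255) = +0.001277
∂h/∂y = (199.3 − 199.2) / (3377822 − 3377537) = +0.0003509
h(655545, 3377512) = 199.2 + (+0.001277)·(290) + (+0.0003509)·(-25) = 199.2 +0.370 -0.009 = 199.561 m.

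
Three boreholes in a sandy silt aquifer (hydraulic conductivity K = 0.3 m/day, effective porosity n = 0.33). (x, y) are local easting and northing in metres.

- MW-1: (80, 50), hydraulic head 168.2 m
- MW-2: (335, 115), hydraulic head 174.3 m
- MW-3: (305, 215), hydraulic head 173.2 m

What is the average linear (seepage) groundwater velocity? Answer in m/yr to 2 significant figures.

8.3 m/yr

Taking MW-1 as reference: MW-2−MW-1 = (255, 65, +6.1); MW-3−MW-1 = (225, 165, +5.0).
Determinant of the coordinate differences = 255·165 − 225·65 = 27450.
∂h/∂x = [(+6.1)·165 − (+5.0)·65] / 27450 = +0.02483
∂h/∂y = [255·(+5.0) − 225·(+6.1)] / 27450 = -0.003552
|∇h| = √(0.02483² + -0.003552²) = 0.02508
Seepage velocity v = K·i/n = 0.3 × 0.02508 / 0.33 = 0.0228 m/day = 8.328 m/yr.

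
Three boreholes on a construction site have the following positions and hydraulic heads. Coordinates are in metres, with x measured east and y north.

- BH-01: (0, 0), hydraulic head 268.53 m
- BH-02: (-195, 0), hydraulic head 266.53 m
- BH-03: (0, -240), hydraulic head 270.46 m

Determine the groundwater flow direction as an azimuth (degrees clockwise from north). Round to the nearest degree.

∂h/∂x = (266.53 − 268.53) / (-195 − 0) = +0.01026
∂h/∂y = (270.46 − 268.53) / (-240 − 0) = -0.008042
Flow direction (−∇h) has components (-0.01026 E, +0.008042 N).
Azimuth = atan2(E, N) = atan2(-0.01026, +0.008042) = 308.1° ≈ 308°.

308°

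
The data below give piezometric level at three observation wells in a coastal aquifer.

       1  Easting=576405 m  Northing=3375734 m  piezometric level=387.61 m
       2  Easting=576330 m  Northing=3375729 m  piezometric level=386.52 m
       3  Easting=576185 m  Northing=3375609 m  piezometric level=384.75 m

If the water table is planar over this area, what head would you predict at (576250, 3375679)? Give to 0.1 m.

With h = a·x + b·y + c and 1 as origin, the differences give:
  (-75)·a + (-5)·b = -1.09
  (-220)·a + (-125)·b = -2.86
Eliminate b (×(-125) and ×(-5), subtract): 8275·a = 121.950 → a = ∂h/∂x = +0.01474
Back-substitute: b = ∂h/∂y = -0.003057.
h(576250, 3375679) = 387.61 + (+0.01474)·(-155) + (-0.003057)·(-55) = 387.61 -2.284 +0.168 = 385.494 m.

385.5 m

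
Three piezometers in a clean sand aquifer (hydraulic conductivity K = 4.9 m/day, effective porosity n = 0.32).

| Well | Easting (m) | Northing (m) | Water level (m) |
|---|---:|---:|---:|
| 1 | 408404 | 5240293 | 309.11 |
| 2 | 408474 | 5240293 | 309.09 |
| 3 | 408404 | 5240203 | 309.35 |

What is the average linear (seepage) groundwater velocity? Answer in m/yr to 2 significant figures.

∂h/∂x = (309.09 − 309.11) / (408474 − 408404) = -0.0002857
∂h/∂y = (309.35 − 309.11) / (5240203 − 5240293) = -0.002667
|∇h| = √(-0.0002857² + -0.002667²) = 0.002682
Seepage velocity v = K·i/n = 4.9 × 0.002682 / 0.32 = 0.04107 m/day = 15 m/yr.

15 m/yr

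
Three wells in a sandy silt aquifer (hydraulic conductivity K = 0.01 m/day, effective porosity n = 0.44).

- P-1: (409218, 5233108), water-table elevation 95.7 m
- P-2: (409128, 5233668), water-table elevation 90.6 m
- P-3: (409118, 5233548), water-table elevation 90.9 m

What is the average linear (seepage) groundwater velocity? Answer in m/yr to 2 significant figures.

With h = a·x + b·y + c and P-1 as origin, the differences give:
  (-90)·a + 560·b = -5.1
  (-100)·a + 440·b = -4.8
Eliminate b (×440 and ×560, subtract): 16400·a = 444.00 → a = ∂h/∂x = +0.02707
Back-substitute: b = ∂h/∂y = -0.004756.
|∇h| = √(0.02707² + -0.004756²) = 0.02748
Seepage velocity v = K·i/n = 0.01 × 0.02748 / 0.44 = 0.0006245 m/day = 0.2281 m/yr.

0.23 m/yr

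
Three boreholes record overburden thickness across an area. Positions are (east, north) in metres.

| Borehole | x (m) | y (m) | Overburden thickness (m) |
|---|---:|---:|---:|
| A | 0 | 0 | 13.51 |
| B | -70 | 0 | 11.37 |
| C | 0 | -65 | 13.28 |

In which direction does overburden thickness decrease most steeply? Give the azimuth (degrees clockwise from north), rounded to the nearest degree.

263°

∂d/∂x = (11.37 − 13.51) / (-70 − 0) = +0.03057
∂d/∂y = (13.28 − 13.51) / (-65 − 0) = +0.003538
Steepest decrease is along −∇f: components (-0.03057 E, -0.003538 N).
Azimuth = atan2(-0.03057, -0.003538) = 263.4° ≈ 263°.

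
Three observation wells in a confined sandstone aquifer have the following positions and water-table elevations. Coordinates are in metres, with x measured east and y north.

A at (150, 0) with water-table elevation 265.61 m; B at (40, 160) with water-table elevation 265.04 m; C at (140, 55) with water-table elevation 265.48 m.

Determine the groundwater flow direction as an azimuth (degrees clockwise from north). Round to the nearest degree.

With h = a·x + b·y + c and A as origin, the differences give:
  (-110)·a + 160·b = -0.57
  (-10)·a + 55·b = -0.13
Eliminate b (×55 and ×160, subtract): -4450·a = -10.550 → a = ∂h/∂x = +0.002371
Back-substitute: b = ∂h/∂y = -0.001933.
Flow direction (−∇h) has components (-0.002371 E, +0.001933 N).
Azimuth = atan2(E, N) = atan2(-0.002371, +0.001933) = 309.2° ≈ 309°.

309°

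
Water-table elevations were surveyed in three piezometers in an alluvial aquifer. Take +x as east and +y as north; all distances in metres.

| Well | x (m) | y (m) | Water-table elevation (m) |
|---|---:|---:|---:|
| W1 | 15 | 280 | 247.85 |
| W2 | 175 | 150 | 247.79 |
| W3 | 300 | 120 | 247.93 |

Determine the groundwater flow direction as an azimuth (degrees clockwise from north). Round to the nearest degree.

With h = a·x + b·y + c and W1 as origin, the differences give:
  160·a + (-130)·b = -0.06
  285·a + (-160)·b = +0.08
Eliminate b (×(-160) and ×(-130), subtract): 11450·a = 20.000 → a = ∂h/∂x = +0.001747
Back-substitute: b = ∂h/∂y = +0.002611.
Flow direction (−∇h) has components (-0.001747 E, -0.002611 N).
Azimuth = atan2(E, N) = atan2(-0.001747, -0.002611) = 213.8° ≈ 214°.

214°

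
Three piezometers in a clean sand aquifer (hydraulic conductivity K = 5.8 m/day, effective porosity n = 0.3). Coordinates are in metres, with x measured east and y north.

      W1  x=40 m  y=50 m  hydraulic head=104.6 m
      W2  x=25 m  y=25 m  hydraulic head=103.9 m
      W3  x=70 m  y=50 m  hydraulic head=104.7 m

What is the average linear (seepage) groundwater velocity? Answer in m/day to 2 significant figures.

0.51 m/day

Three-point gradient (reference W1): Δ to W2 = (-15, -25, -0.7), Δ to W3 = (30, 0, +0.1).
∂h/∂x = +0.003333, ∂h/∂y = +0.02600 (det = 750).
|∇h| = √(0.003333² + 0.02600²) = 0.02621
Seepage velocity v = K·i/n = 5.8 × 0.02621 / 0.3 = 0.5067 m/day.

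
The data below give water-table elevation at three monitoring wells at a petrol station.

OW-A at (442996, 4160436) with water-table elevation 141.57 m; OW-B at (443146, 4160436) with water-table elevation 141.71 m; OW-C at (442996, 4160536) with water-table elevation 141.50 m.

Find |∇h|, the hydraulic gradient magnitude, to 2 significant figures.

0.0012

∂h/∂x = (141.71 − 141.57) / (443146 − 442996) = +0.0009333
∂h/∂y = (141.50 − 141.57) / (4160536 − 4160436) = -0.0007000
|∇h| = √(0.0009333² + -0.0007000²) = 0.001167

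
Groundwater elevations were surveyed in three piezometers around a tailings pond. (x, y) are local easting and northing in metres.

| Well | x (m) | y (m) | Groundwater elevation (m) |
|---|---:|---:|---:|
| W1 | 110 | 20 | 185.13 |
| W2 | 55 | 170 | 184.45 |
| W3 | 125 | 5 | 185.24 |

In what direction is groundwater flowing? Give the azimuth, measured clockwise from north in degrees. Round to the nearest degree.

303°

With h = a·x + b·y + c and W1 as origin, the differences give:
  (-55)·a + 150·b = -0.68
  15·a + (-15)·b = +0.11
Eliminate b (×(-15) and ×150, subtract): -1425·a = -6.300 → a = ∂h/∂x = +0.004421
Back-substitute: b = ∂h/∂y = -0.002912.
Flow direction (−∇h) has components (-0.004421 E, +0.002912 N).
Azimuth = atan2(E, N) = atan2(-0.004421, +0.002912) = 303.4° ≈ 303°.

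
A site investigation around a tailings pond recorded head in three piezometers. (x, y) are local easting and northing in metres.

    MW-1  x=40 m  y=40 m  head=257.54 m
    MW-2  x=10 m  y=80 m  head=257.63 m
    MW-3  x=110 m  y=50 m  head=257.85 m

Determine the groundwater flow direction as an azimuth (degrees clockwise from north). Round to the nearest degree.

With h = a·x + b·y + c and MW-1 as origin, the differences give:
  (-30)·a + 40·b = +0.09
  70·a + 10·b = +0.31
Eliminate b (×10 and ×40, subtract): -3100·a = -11.500 → a = ∂h/∂x = +0.003710
Back-substitute: b = ∂h/∂y = +0.005032.
Flow direction (−∇h) has components (-0.003710 E, -0.005032 N).
Azimuth = atan2(E, N) = atan2(-0.003710, -0.005032) = 216.4° ≈ 216°.

216°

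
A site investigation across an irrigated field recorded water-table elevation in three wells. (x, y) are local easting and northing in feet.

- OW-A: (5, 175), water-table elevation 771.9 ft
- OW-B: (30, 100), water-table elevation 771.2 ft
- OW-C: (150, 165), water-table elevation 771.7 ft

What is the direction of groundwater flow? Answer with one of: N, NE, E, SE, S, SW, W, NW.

Taking OW-A as reference: OW-B−OW-A = (25, -75, -0.7); OW-C−OW-A = (145, -10, -0.2).
Determinant of the coordinate differences = 25·(-10) − 145·(-75) = 10625.
∂h/∂x = [(-0.7)·(-10) − (-0.2)·(-75)] / 10625 = -0.0007529
∂h/∂y = [25·(-0.2) − 145·(-0.7)] / 10625 = +0.009082
Flow = −∇h = (+0.0007529 east, -0.009082 north), which points south.

S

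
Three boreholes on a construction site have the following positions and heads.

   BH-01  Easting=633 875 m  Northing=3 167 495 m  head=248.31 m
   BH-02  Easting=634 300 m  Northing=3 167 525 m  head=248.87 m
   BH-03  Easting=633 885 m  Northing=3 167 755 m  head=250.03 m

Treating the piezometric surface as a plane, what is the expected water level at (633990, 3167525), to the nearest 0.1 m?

248.6 m

Differences from BH-01: to BH-02 (Δx, Δy, Δh) = (425, 30, +0.56); to BH-03 = (10, 260, +1.72).
Determinant of the coordinate differences = 425·260 − 10·30 = 110200.
∂h/∂x = [(+0.56)·260 − (+1.72)·30] / 110200 = +0.0008530
∂h/∂y = [425·(+1.72) − 10·(+0.56)] / 110200 = +0.006583
h(633990, 3167525) = 248.31 + (+0.0008530)·(115) + (+0.006583)·(30) = 248.31 +0.098 +0.197 = 248.606 m.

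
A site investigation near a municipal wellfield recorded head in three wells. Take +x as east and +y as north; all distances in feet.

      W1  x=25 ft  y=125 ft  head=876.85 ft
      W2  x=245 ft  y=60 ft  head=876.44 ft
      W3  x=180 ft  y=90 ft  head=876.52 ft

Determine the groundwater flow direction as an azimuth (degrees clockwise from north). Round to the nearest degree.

With h = a·x + b·y + c and W1 as origin, the differences give:
  220·a + (-65)·b = -0.41
  155·a + (-35)·b = -0.33
Eliminate b (×(-35) and ×(-65), subtract): 2375·a = -7.100 → a = ∂h/∂x = -0.002989
Back-substitute: b = ∂h/∂y = -0.003811.
Flow direction (−∇h) has components (+0.002989 E, +0.003811 N).
Azimuth = atan2(E, N) = atan2(+0.002989, +0.003811) = 38.1° ≈ 038°.

038°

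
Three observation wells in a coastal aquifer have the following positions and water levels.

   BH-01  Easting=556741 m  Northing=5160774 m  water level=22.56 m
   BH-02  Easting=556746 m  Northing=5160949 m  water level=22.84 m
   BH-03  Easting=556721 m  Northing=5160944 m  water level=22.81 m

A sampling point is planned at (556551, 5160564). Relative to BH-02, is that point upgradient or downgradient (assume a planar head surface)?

Differences from BH-01: to BH-02 (Δx, Δy, Δh) = (5, 175, +0.28); to BH-03 = (-20, 170, +0.25).
Solve a·Δx + b·Δy = Δh: det = 5·170 − (-20)·175 = 4350.
∂h/∂x = [(+0.28)·170 − (+0.25)·175] / 4350 = +0.0008851
∂h/∂y = [5·(+0.25) − (-20)·(+0.28)] / 4350 = +0.001575
Head at (556551, 5160564) = 22.56 + (+0.0008851)·(-190) + (+0.001575)·(-210) = 22.06 m.
That is lower than the 22.84 m at BH-02, so the point is downgradient.

downgradient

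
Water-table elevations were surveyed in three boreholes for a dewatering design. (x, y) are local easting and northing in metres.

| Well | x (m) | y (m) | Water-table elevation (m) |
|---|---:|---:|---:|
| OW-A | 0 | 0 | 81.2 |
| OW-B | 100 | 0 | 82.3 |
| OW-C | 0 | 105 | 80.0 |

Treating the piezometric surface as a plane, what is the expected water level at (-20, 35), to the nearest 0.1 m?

80.6 m

∂h/∂x = (82.3 − 81.2) / (100 − 0) = +0.01100
∂h/∂y = (80.0 − 81.2) / (105 − 0) = -0.01143
h(-20, 35) = 81.2 + (+0.01100)·(-20) + (-0.01143)·(35) = 81.2 -0.220 -0.400 = 80.580 m.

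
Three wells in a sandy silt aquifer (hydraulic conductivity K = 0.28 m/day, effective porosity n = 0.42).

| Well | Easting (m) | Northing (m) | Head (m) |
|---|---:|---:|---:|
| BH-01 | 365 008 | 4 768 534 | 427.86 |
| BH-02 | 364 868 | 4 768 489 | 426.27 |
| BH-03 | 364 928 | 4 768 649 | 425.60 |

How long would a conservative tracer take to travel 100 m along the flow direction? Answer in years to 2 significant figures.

24 years

With h = a·x + b·y + c and BH-01 as origin, the differences give:
  (-140)·a + (-45)·b = -1.59
  (-80)·a + 115·b = -2.26
Eliminate b (×115 and ×(-45), subtract): -19700·a = -284.550 → a = ∂h/∂x = +0.01444
Back-substitute: b = ∂h/∂y = -0.009604.
|∇h| = √(0.01444² + -0.009604²) = 0.01734
Seepage velocity v = K·i/n = 0.28 × 0.01734 / 0.42 = 0.01156 m/day.
t = 100 / 0.01156 = 8651 days = 23.7 years.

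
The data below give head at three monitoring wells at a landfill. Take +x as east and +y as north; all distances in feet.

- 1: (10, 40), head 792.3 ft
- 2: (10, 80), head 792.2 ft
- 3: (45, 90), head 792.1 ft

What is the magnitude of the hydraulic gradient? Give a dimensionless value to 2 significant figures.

0.0033

With h = a·x + b·y + c and 1 as origin, the differences give:
  0·a + 40·b = -0.1
  35·a + 50·b = -0.2
Eliminate b (×50 and ×40, subtract): -1400·a = 3.00 → a = ∂h/∂x = -0.002143
Back-substitute: b = ∂h/∂y = -0.002500.
|∇h| = √(-0.002143² + -0.002500²) = 0.003293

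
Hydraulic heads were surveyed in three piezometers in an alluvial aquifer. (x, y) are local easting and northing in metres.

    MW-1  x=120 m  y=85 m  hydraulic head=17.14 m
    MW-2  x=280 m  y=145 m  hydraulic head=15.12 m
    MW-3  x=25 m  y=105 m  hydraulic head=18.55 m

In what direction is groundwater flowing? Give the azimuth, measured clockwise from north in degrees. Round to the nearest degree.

105°

Three-point gradient (reference MW-1): Δ to MW-2 = (160, 60, -2.02), Δ to MW-3 = (-95, 20, +1.41).
∂h/∂x = -0.01404, ∂h/∂y = +0.003787 (det = 8900).
Flow direction (−∇h) has components (+0.01404 E, -0.003787 N).
Azimuth = atan2(E, N) = atan2(+0.01404, -0.003787) = 105.1° ≈ 105°.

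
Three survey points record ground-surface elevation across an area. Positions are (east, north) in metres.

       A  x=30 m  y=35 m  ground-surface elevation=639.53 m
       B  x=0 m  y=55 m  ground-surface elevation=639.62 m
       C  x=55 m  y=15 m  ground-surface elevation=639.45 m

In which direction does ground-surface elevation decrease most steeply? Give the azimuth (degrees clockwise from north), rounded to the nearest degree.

127°

With z = a·x + b·y + c and A as origin, the differences give:
  (-30)·a + 20·b = +0.09
  25·a + (-20)·b = -0.08
Eliminate b (×(-20) and ×20, subtract): 100·a = -0.200 → a = ∂z/∂x = -0.002000
Back-substitute: b = ∂z/∂y = +0.001500.
Steepest decrease is along −∇f: components (+0.002000 E, -0.001500 N).
Azimuth = atan2(+0.002000, -0.001500) = 126.9° ≈ 127°.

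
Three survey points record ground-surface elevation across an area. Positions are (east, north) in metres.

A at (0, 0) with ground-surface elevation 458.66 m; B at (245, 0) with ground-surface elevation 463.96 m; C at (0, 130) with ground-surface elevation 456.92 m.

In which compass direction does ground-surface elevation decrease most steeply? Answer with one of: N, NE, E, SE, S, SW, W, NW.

∂z/∂x = (463.96 − 458.66) / (245 − 0) = +0.02163
∂z/∂y = (456.92 − 458.66) / (130 − 0) = -0.01338
Steepest decrease is along −∇f = (-0.02163 E, +0.01338 N) → northwest.

NW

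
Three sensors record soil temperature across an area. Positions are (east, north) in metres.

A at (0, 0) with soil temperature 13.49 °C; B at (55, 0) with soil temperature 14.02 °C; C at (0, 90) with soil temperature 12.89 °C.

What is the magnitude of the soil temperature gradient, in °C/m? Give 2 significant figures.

∂T/∂x = (14.02 − 13.49) / (55 − 0) = +0.009636
∂T/∂y = (12.89 − 13.49) / (90 − 0) = -0.006667
|∇f| = √(0.009636² + -0.006667²) = 0.01172 °C/m

0.012 °C/m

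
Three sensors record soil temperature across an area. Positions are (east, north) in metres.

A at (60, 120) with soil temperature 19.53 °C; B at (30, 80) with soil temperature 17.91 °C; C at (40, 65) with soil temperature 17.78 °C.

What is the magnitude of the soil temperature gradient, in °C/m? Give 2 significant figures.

With T = a·x + b·y + c and A as origin, the differences give:
  (-30)·a + (-40)·b = -1.62
  (-20)·a + (-55)·b = -1.75
Eliminate b (×(-55) and ×(-40), subtract): 850·a = 19.100 → a = ∂T/∂x = +0.02247
Back-substitute: b = ∂T/∂y = +0.02365.
|∇f| = √(0.02247² + 0.02365²) = 0.03262 °C/m

0.033 °C/m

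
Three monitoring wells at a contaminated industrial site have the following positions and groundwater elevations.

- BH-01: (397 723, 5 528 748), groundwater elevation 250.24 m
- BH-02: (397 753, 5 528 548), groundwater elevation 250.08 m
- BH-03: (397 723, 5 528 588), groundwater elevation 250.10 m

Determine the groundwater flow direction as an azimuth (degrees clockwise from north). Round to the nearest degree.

210°

Differences from BH-01: to BH-02 (Δx, Δy, Δh) = (30, -200, -0.16); to BH-03 = (0, -160, -0.14).
Solve a·Δx + b·Δy = Δh: det = 30·(-160) − 0·(-200) = -4800.
∂h/∂x = [(-0.16)·(-160) − (-0.14)·(-200)] / -4800 = +0.0005000
∂h/∂y = [30·(-0.14) − 0·(-0.16)] / -4800 = +0.0008750
Flow direction (−∇h) has components (-0.0005000 E, -0.0008750 N).
Azimuth = atan2(E, N) = atan2(-0.0005000, -0.0008750) = 209.7° ≈ 210°.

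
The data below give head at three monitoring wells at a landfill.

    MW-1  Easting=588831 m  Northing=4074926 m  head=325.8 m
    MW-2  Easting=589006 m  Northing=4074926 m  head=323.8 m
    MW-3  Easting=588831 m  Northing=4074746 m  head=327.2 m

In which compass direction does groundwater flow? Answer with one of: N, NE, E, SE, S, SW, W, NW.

NE

∂h/∂x = (323.8 − 325.8) / (589006 − 588831) = -0.01143
∂h/∂y = (327.2 − 325.8) / (4074746 − 4074926) = -0.007778
Flow = −∇h = (+0.01143 east, +0.007778 north), which points northeast.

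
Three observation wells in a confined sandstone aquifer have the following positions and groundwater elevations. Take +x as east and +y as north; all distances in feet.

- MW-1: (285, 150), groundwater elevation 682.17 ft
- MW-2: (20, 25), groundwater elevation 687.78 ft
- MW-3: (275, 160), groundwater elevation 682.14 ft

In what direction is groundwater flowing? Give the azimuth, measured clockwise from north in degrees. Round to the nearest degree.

039°

Differences from MW-1: to MW-2 (Δx, Δy, Δh) = (-265, -125, +5.61); to MW-3 = (-10, 10, -0.03).
Determinant of the coordinate differences = (-265)·10 − (-10)·(-125) = -3900.
∂h/∂x = [(+5.61)·10 − (-0.03)·(-125)] / -3900 = -0.01342
∂h/∂y = [(-265)·(-0.03) − (-10)·(+5.61)] / -3900 = -0.01642
Flow direction (−∇h) has components (+0.01342 E, +0.01642 N).
Azimuth = atan2(E, N) = atan2(+0.01342, +0.01642) = 39.3° ≈ 039°.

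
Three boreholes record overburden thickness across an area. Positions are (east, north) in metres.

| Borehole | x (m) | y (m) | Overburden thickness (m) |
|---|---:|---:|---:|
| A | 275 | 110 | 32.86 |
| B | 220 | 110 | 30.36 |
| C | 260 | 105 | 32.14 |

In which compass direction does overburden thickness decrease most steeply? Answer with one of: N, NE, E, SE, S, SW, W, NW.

Taking A as reference: B−A = (-55, 0, -2.50); C−A = (-15, -5, -0.72).
Solve a·Δx + b·Δy = Δd: det = (-55)·(-5) − (-15)·0 = 275.
∂d/∂x = [(-2.50)·(-5) − (-0.72)·0] / 275 = +0.04545
∂d/∂y = [(-55)·(-0.72) − (-15)·(-2.50)] / 275 = +0.007636
Steepest decrease is along −∇f = (-0.04545 E, -0.007636 N) → west.

W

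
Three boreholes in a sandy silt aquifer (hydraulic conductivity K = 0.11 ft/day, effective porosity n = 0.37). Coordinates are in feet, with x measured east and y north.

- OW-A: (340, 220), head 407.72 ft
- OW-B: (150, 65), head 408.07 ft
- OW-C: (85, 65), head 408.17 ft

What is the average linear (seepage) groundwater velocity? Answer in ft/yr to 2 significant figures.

0.17 ft/yr

Three-point gradient (reference OW-A): Δ to OW-B = (-190, -155, +0.35), Δ to OW-C = (-255, -155, +0.45).
∂h/∂x = -0.001538, ∂h/∂y = -0.0003722 (det = -10075).
|∇h| = √(-0.001538² + -0.0003722²) = 0.001582
Seepage velocity v = K·i/n = 0.11 × 0.001582 / 0.37 = 0.0004703 ft/day = 0.1718 ft/yr.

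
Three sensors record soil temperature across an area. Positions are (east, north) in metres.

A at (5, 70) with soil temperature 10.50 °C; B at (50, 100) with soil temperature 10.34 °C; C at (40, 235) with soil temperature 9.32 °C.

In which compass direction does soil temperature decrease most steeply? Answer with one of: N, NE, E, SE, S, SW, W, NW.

With T = a·x + b·y + c and A as origin, the differences give:
  45·a + 30·b = -0.16
  35·a + 165·b = -1.18
Eliminate b (×165 and ×30, subtract): 6375·a = 9.000 → a = ∂T/∂x = +0.001412
Back-substitute: b = ∂T/∂y = -0.007451.
Steepest decrease is along −∇f = (-0.001412 E, +0.007451 N) → north.

N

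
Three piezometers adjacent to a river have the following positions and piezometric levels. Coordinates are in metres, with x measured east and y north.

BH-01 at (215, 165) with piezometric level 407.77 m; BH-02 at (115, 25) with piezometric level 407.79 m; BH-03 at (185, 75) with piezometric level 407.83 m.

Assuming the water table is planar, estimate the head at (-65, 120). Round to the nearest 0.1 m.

Differences from BH-01: to BH-02 (Δx, Δy, Δh) = (-100, -140, +0.02); to BH-03 = (-30, -90, +0.06).
Solve a·Δx + b·Δy = Δh: det = (-100)·(-90) − (-30)·(-140) = 4800.
∂h/∂x = [(+0.02)·(-90) − (+0.06)·(-140)] / 4800 = +0.001375
∂h/∂y = [(-100)·(+0.06) − (-30)·(+0.02)] / 4800 = -0.001125
h(-65, 120) = 407.77 + (+0.001375)·(-280) + (-0.001125)·(-45) = 407.77 -0.385 +0.051 = 407.436 m.

407.4 m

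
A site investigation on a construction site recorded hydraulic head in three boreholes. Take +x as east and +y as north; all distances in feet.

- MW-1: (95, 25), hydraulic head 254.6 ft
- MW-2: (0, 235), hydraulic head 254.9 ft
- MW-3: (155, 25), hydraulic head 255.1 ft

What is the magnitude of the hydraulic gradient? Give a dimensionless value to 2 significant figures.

Differences from MW-1: to MW-2 (Δx, Δy, Δh) = (-95, 210, +0.3); to MW-3 = (60, 0, +0.5).
Determinant of the coordinate differences = (-95)·0 − 60·210 = -12600.
∂h/∂x = [(+0.3)·0 − (+0.5)·210] / -12600 = +0.008333
∂h/∂y = [(-95)·(+0.5) − 60·(+0.3)] / -12600 = +0.005198
|∇h| = √(0.008333² + 0.005198²) = 0.009821

0.0098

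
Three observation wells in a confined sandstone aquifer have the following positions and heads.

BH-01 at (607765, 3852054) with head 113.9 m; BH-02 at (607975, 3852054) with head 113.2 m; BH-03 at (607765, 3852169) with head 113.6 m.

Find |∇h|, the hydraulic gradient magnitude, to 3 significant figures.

0.00423

∂h/∂x = (113.2 − 113.9) / (607975 − 607765) = -0.003333
∂h/∂y = (113.6 − 113.9) / (3852169 − 3852054) = -0.002609
|∇h| = √(-0.003333² + -0.002609²) = 0.004233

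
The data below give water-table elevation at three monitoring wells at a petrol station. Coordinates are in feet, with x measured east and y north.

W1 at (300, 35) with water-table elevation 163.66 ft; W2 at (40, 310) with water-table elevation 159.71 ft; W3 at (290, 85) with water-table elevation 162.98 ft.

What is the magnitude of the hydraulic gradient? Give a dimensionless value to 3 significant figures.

0.0134

With h = a·x + b·y + c and W1 as origin, the differences give:
  (-260)·a + 275·b = -3.95
  (-10)·a + 50·b = -0.68
Eliminate b (×50 and ×275, subtract): -10250·a = -10.500 → a = ∂h/∂x = +0.001024
Back-substitute: b = ∂h/∂y = -0.01340.
|∇h| = √(0.001024² + -0.01340²) = 0.01344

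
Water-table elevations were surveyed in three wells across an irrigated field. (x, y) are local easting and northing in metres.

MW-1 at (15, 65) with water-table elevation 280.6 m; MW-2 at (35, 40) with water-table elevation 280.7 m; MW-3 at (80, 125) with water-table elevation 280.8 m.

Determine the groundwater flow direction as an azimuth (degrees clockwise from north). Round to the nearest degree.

283°

With h = a·x + b·y + c and MW-1 as origin, the differences give:
  20·a + (-25)·b = +0.1
  65·a + 60·b = +0.2
Eliminate b (×60 and ×(-25), subtract): 2825·a = 11.00 → a = ∂h/∂x = +0.003894
Back-substitute: b = ∂h/∂y = -0.0008850.
Flow direction (−∇h) has components (-0.003894 E, +0.0008850 N).
Azimuth = atan2(E, N) = atan2(-0.003894, +0.0008850) = 282.8° ≈ 283°.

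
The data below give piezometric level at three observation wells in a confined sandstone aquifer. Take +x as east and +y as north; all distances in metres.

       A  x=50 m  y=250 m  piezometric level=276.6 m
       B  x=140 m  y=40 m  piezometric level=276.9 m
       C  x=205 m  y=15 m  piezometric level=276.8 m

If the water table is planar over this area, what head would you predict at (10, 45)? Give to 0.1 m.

Three-point gradient (reference A): Δ to B = (90, -210, +0.3), Δ to C = (155, -235, +0.2).
∂h/∂x = -0.002500, ∂h/∂y = -0.002500 (det = 11400).
h(10, 45) = 276.6 + (-0.002500)·(-40) + (-0.002500)·(-205) = 276.6 +0.100 +0.512 = 277.212 m.

277.2 m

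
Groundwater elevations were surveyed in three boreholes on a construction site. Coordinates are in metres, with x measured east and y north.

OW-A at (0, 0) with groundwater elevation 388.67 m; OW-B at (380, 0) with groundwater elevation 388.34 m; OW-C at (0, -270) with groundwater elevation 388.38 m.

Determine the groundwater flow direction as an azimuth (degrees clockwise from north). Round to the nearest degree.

141°

∂h/∂x = (388.34 − 388.67) / (380 − 0) = -0.0008684
∂h/∂y = (388.38 − 388.67) / (-270 − 0) = +0.001074
Flow direction (−∇h) has components (+0.0008684 E, -0.001074 N).
Azimuth = atan2(E, N) = atan2(+0.0008684, -0.001074) = 141.0° ≈ 141°.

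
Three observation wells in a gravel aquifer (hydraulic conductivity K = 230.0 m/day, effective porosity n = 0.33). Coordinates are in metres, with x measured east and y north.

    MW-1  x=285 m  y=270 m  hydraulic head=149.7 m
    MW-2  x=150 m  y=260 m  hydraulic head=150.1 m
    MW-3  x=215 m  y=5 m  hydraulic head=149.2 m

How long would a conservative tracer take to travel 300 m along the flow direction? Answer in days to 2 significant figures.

With h = a·x + b·y + c and MW-1 as origin, the differences give:
  (-135)·a + (-10)·b = +0.4
  (-70)·a + (-265)·b = -0.5
Eliminate b (×(-265) and ×(-10), subtract): 35075·a = -111.00 → a = ∂h/∂x = -0.003165
Back-substitute: b = ∂h/∂y = +0.002723.
|∇h| = √(-0.003165² + 0.002723²) = 0.004175
Seepage velocity v = K·i/n = 230.0 × 0.004175 / 0.33 = 2.91 m/day.
t = 300 / 2.91 = 103.1 days.

100 days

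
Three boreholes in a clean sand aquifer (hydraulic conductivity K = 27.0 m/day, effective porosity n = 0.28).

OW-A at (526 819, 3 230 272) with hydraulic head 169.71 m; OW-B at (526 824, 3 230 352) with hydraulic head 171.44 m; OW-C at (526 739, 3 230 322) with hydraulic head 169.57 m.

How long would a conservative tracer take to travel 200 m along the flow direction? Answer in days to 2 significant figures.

Taking OW-A as reference: OW-B−OW-A = (5, 80, +1.73); OW-C−OW-A = (-80, 50, -0.14).
Solve a·Δx + b·Δy = Δh: det = 5·50 − (-80)·80 = 6650.
∂h/∂x = [(+1.73)·50 − (-0.14)·80] / 6650 = +0.01469
∂h/∂y = [5·(-0.14) − (-80)·(+1.73)] / 6650 = +0.02071
|∇h| = √(0.01469² + 0.02071²) = 0.02539
Seepage velocity v = K·i/n = 27.0 × 0.02539 / 0.28 = 2.448 m/day.
t = 200 / 2.448 = 81.7 days.

82 days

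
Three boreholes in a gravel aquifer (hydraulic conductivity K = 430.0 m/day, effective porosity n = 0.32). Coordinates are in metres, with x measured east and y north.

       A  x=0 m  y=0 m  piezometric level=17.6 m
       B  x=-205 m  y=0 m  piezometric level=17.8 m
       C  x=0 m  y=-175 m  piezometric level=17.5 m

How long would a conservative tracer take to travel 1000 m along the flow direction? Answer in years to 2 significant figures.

1.8 years

∂h/∂x = (17.8 − 17.6) / (-205 − 0) = -0.0009756
∂h/∂y = (17.5 − 17.6) / (-175 − 0) = +0.0005714
|∇h| = √(-0.0009756² + 0.0005714²) = 0.001131
Seepage velocity v = K·i/n = 430.0 × 0.001131 / 0.32 = 1.52 m/day.
t = 1000 / 1.52 = 657.9 days = 1.8 years.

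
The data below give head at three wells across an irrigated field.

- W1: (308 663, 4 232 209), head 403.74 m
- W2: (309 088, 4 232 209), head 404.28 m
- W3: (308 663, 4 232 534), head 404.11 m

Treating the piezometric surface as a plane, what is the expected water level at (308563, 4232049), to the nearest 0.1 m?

∂h/∂x = (404.28 − 403.74) / (309088 − 308663) = +0.001271
∂h/∂y = (404.11 − 403.74) / (4232534 − 4232209) = +0.001138
h(308563, 4232049) = 403.74 + (+0.001271)·(-100) + (+0.001138)·(-160) = 403.74 -0.127 -0.182 = 403.431 m.

403.4 m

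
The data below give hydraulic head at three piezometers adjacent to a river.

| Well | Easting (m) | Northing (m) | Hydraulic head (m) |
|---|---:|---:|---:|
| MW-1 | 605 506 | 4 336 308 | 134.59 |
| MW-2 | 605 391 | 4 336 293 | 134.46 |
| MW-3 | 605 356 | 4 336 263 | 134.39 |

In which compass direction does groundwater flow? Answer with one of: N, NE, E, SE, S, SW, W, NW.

Taking MW-1 as reference: MW-2−MW-1 = (-115, -15, -0.13); MW-3−MW-1 = (-150, -45, -0.20).
Determinant of the coordinate differences = (-115)·(-45) − (-150)·(-15) = 2925.
∂h/∂x = [(-0.13)·(-45) − (-0.20)·(-15)] / 2925 = +0.0009744
∂h/∂y = [(-115)·(-0.20) − (-150)·(-0.13)] / 2925 = +0.001197
Flow = −∇h = (-0.0009744 east, -0.001197 north), which points southwest.

SW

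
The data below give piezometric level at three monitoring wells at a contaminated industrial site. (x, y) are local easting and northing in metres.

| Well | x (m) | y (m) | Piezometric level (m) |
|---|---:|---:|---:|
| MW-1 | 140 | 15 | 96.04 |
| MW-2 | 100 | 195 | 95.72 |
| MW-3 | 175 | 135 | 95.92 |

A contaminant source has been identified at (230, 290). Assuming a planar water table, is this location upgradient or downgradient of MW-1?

Differences from MW-1: to MW-2 (Δx, Δy, Δh) = (-40, 180, -0.32); to MW-3 = (35, 120, -0.12).
Solve a·Δx + b·Δy = Δh: det = (-40)·120 − 35·180 = -11100.
∂h/∂x = [(-0.32)·120 − (-0.12)·180] / -11100 = +0.001514
∂h/∂y = [(-40)·(-0.12) − 35·(-0.32)] / -11100 = -0.001441
Head at (230, 290) = 96.04 + (+0.001514)·(90) + (-0.001441)·(275) = 95.78 m.
That is lower than the 96.04 m at MW-1, so the point is downgradient.

downgradient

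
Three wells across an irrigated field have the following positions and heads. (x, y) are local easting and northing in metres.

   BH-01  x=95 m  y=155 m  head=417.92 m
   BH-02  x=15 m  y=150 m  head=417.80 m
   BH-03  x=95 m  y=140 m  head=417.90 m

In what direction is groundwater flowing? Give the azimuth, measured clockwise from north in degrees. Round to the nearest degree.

227°

Three-point gradient (reference BH-01): Δ to BH-02 = (-80, -5, -0.12), Δ to BH-03 = (0, -15, -0.02).
∂h/∂x = +0.001417, ∂h/∂y = +0.001333 (det = 1200).
Flow direction (−∇h) has components (-0.001417 E, -0.001333 N).
Azimuth = atan2(E, N) = atan2(-0.001417, -0.001333) = 226.7° ≈ 227°.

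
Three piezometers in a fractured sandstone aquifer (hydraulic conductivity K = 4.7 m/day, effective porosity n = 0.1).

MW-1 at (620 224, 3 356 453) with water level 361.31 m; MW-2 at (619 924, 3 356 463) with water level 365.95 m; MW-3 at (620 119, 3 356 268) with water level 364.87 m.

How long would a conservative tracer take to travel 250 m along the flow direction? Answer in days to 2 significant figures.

Taking MW-1 as reference: MW-2−MW-1 = (-300, 10, +4.64); MW-3−MW-1 = (-105, -185, +3.56).
Determinant of the coordinate differences = (-300)·(-185) − (-105)·10 = 56550.
∂h/∂x = [(+4.64)·(-185) − (+3.56)·10] / 56550 = -0.01581
∂h/∂y = [(-300)·(+3.56) − (-105)·(+4.64)] / 56550 = -0.01027
|∇h| = √(-0.01581² + -0.01027²) = 0.01885
Seepage velocity v = K·i/n = 4.7 × 0.01885 / 0.1 = 0.8859 m/day.
t = 250 / 0.8859 = 282.2 days.

280 days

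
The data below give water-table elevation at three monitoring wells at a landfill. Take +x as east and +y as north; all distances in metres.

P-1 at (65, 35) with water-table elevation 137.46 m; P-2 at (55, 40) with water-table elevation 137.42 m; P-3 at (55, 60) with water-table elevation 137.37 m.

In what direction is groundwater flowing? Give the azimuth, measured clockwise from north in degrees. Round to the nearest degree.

Differences from P-1: to P-2 (Δx, Δy, Δh) = (-10, 5, -0.04); to P-3 = (-10, 25, -0.09).
Solve a·Δx + b·Δy = Δh: det = (-10)·25 − (-10)·5 = -200.
∂h/∂x = [(-0.04)·25 − (-0.09)·5] / -200 = +0.002750
∂h/∂y = [(-10)·(-0.09) − (-10)·(-0.04)] / -200 = -0.002500
Flow direction (−∇h) has components (-0.002750 E, +0.002500 N).
Azimuth = atan2(E, N) = atan2(-0.002750, +0.002500) = 312.3° ≈ 312°.

312°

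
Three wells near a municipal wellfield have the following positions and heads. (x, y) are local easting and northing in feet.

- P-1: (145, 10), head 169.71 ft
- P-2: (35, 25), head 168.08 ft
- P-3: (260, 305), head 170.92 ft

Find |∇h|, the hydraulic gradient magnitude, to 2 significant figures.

0.015

Taking P-1 as reference: P-2−P-1 = (-110, 15, -1.63); P-3−P-1 = (115, 295, +1.21).
Solve a·Δx + b·Δy = Δh: det = (-110)·295 − 115·15 = -34175.
∂h/∂x = [(-1.63)·295 − (+1.21)·15] / -34175 = +0.01460
∂h/∂y = [(-110)·(+1.21) − 115·(-1.63)] / -34175 = -0.001590
|∇h| = √(0.01460² + -0.001590²) = 0.01469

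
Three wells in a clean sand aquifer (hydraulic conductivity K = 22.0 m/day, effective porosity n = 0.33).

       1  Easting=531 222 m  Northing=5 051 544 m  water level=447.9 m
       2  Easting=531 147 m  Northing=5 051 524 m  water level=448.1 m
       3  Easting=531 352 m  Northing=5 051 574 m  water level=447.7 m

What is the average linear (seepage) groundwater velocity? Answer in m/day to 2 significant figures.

2.1 m/day

Differences from 1: to 2 (Δx, Δy, Δh) = (-75, -20, +0.2); to 3 = (130, 30, -0.2).
Determinant of the coordinate differences = (-75)·30 − 130·(-20) = 350.
∂h/∂x = [(+0.2)·30 − (-0.2)·(-20)] / 350 = +0.005714
∂h/∂y = [(-75)·(-0.2) − 130·(+0.2)] / 350 = -0.03143
|∇h| = √(0.005714² + -0.03143²) = 0.03195
Seepage velocity v = K·i/n = 22.0 × 0.03195 / 0.33 = 2.13 m/day.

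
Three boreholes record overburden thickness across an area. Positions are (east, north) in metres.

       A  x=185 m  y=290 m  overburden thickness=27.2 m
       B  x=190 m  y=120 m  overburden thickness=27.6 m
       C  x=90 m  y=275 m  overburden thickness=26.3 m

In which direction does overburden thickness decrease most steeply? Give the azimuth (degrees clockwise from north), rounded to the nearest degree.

With d = a·x + b·y + c and A as origin, the differences give:
  5·a + (-170)·b = +0.4
  (-95)·a + (-15)·b = -0.9
Eliminate b (×(-15) and ×(-170), subtract): -16225·a = -159.00 → a = ∂d/∂x = +0.009800
Back-substitute: b = ∂d/∂y = -0.002065.
Steepest decrease is along −∇f: components (-0.009800 E, +0.002065 N).
Azimuth = atan2(-0.009800, +0.002065) = 281.9° ≈ 282°.

282°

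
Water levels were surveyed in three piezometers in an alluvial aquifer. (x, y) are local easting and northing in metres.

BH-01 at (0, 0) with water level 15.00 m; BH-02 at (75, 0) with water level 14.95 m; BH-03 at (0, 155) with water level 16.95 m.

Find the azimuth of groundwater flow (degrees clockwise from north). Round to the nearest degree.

177°

∂h/∂x = (14.95 − 15.00) / (75 − 0) = -0.0006667
∂h/∂y = (16.95 − 15.00) / (155 − 0) = +0.01258
Flow direction (−∇h) has components (+0.0006667 E, -0.01258 N).
Azimuth = atan2(E, N) = atan2(+0.0006667, -0.01258) = 177.0° ≈ 177°.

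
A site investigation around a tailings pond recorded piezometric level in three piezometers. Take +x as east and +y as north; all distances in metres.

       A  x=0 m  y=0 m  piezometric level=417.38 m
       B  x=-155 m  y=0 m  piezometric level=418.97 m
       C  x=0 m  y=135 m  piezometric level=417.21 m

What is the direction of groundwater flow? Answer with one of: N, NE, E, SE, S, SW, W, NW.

∂h/∂x = (418.97 − 417.38) / (-155 − 0) = -0.01026
∂h/∂y = (417.21 − 417.38) / (135 − 0) = -0.001259
Flow = −∇h = (+0.01026 east, +0.001259 north), which points east.

E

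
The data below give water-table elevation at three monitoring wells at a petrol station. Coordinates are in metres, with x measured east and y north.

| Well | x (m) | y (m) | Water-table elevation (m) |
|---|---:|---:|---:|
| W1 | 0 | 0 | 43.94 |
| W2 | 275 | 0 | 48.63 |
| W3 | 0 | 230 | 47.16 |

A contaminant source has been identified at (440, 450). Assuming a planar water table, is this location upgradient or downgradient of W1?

∂h/∂x = (48.63 − 43.94) / (275 − 0) = +0.01705
∂h/∂y = (47.16 − 43.94) / (230 − 0) = +0.01400
Head at (440, 450) = 43.94 + (+0.01705)·(440) + (+0.01400)·(450) = 57.74 m.
That is higher than the 43.94 m at W1, so the point is upgradient.

upgradient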